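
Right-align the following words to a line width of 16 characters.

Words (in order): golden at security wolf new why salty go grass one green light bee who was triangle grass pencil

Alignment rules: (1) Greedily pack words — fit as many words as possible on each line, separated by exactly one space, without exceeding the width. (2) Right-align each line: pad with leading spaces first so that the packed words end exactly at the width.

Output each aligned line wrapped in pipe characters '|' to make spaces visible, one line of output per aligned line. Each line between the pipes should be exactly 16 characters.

Line 1: ['golden', 'at'] (min_width=9, slack=7)
Line 2: ['security', 'wolf'] (min_width=13, slack=3)
Line 3: ['new', 'why', 'salty', 'go'] (min_width=16, slack=0)
Line 4: ['grass', 'one', 'green'] (min_width=15, slack=1)
Line 5: ['light', 'bee', 'who'] (min_width=13, slack=3)
Line 6: ['was', 'triangle'] (min_width=12, slack=4)
Line 7: ['grass', 'pencil'] (min_width=12, slack=4)

Answer: |       golden at|
|   security wolf|
|new why salty go|
| grass one green|
|   light bee who|
|    was triangle|
|    grass pencil|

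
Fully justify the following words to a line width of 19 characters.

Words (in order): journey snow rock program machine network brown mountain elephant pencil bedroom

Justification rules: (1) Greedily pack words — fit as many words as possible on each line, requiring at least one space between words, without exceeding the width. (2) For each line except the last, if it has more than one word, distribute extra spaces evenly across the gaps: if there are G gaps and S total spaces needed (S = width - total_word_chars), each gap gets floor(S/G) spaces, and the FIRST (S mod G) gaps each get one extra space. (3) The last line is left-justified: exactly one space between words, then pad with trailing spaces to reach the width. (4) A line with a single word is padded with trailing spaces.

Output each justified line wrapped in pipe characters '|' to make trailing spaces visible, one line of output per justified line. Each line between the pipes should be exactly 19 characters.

Answer: |journey  snow  rock|
|program     machine|
|network       brown|
|mountain   elephant|
|pencil bedroom     |

Derivation:
Line 1: ['journey', 'snow', 'rock'] (min_width=17, slack=2)
Line 2: ['program', 'machine'] (min_width=15, slack=4)
Line 3: ['network', 'brown'] (min_width=13, slack=6)
Line 4: ['mountain', 'elephant'] (min_width=17, slack=2)
Line 5: ['pencil', 'bedroom'] (min_width=14, slack=5)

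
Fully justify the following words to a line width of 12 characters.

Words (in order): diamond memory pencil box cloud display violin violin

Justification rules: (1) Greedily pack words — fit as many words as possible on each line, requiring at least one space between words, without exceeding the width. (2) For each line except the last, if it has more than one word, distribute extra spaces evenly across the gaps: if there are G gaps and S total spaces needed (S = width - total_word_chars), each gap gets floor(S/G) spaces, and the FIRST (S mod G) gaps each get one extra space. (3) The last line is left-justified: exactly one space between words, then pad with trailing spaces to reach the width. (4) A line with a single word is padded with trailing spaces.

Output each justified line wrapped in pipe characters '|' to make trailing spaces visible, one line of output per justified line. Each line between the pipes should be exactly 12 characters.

Answer: |diamond     |
|memory      |
|pencil   box|
|cloud       |
|display     |
|violin      |
|violin      |

Derivation:
Line 1: ['diamond'] (min_width=7, slack=5)
Line 2: ['memory'] (min_width=6, slack=6)
Line 3: ['pencil', 'box'] (min_width=10, slack=2)
Line 4: ['cloud'] (min_width=5, slack=7)
Line 5: ['display'] (min_width=7, slack=5)
Line 6: ['violin'] (min_width=6, slack=6)
Line 7: ['violin'] (min_width=6, slack=6)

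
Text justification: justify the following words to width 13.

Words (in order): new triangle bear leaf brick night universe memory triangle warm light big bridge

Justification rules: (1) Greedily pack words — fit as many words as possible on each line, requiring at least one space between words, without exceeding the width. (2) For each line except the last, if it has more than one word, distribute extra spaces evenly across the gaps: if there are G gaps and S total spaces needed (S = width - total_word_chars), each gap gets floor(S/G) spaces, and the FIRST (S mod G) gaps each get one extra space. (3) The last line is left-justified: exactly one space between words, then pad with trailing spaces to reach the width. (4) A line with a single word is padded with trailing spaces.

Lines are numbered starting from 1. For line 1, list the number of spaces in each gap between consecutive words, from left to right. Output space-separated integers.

Answer: 2

Derivation:
Line 1: ['new', 'triangle'] (min_width=12, slack=1)
Line 2: ['bear', 'leaf'] (min_width=9, slack=4)
Line 3: ['brick', 'night'] (min_width=11, slack=2)
Line 4: ['universe'] (min_width=8, slack=5)
Line 5: ['memory'] (min_width=6, slack=7)
Line 6: ['triangle', 'warm'] (min_width=13, slack=0)
Line 7: ['light', 'big'] (min_width=9, slack=4)
Line 8: ['bridge'] (min_width=6, slack=7)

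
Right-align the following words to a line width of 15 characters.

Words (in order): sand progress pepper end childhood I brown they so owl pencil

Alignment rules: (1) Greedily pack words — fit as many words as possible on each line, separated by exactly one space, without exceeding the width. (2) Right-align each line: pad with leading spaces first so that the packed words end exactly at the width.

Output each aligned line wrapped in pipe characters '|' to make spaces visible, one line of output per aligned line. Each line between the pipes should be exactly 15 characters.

Line 1: ['sand', 'progress'] (min_width=13, slack=2)
Line 2: ['pepper', 'end'] (min_width=10, slack=5)
Line 3: ['childhood', 'I'] (min_width=11, slack=4)
Line 4: ['brown', 'they', 'so'] (min_width=13, slack=2)
Line 5: ['owl', 'pencil'] (min_width=10, slack=5)

Answer: |  sand progress|
|     pepper end|
|    childhood I|
|  brown they so|
|     owl pencil|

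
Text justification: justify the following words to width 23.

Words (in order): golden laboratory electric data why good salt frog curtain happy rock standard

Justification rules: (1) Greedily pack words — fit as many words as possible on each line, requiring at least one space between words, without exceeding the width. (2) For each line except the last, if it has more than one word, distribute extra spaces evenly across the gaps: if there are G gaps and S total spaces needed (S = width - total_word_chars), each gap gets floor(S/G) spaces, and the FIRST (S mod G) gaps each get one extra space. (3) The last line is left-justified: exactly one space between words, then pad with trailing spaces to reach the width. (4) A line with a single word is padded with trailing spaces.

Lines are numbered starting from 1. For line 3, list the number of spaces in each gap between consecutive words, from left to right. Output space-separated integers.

Answer: 1 1 1

Derivation:
Line 1: ['golden', 'laboratory'] (min_width=17, slack=6)
Line 2: ['electric', 'data', 'why', 'good'] (min_width=22, slack=1)
Line 3: ['salt', 'frog', 'curtain', 'happy'] (min_width=23, slack=0)
Line 4: ['rock', 'standard'] (min_width=13, slack=10)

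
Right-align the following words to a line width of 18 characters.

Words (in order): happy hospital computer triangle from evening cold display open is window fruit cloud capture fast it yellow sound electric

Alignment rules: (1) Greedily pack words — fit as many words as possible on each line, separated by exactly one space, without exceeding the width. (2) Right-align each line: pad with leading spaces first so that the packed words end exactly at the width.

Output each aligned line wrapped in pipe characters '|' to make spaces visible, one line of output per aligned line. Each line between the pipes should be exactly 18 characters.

Line 1: ['happy', 'hospital'] (min_width=14, slack=4)
Line 2: ['computer', 'triangle'] (min_width=17, slack=1)
Line 3: ['from', 'evening', 'cold'] (min_width=17, slack=1)
Line 4: ['display', 'open', 'is'] (min_width=15, slack=3)
Line 5: ['window', 'fruit', 'cloud'] (min_width=18, slack=0)
Line 6: ['capture', 'fast', 'it'] (min_width=15, slack=3)
Line 7: ['yellow', 'sound'] (min_width=12, slack=6)
Line 8: ['electric'] (min_width=8, slack=10)

Answer: |    happy hospital|
| computer triangle|
| from evening cold|
|   display open is|
|window fruit cloud|
|   capture fast it|
|      yellow sound|
|          electric|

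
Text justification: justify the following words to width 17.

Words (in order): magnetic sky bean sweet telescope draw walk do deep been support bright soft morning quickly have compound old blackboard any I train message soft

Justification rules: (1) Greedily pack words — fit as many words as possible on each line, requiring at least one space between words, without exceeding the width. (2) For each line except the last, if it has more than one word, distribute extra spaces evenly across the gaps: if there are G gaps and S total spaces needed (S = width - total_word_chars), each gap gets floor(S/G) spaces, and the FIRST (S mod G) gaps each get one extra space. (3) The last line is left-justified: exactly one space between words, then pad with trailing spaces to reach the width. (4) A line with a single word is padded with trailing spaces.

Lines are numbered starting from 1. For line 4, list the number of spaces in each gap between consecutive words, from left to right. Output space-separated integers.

Answer: 6

Derivation:
Line 1: ['magnetic', 'sky', 'bean'] (min_width=17, slack=0)
Line 2: ['sweet', 'telescope'] (min_width=15, slack=2)
Line 3: ['draw', 'walk', 'do', 'deep'] (min_width=17, slack=0)
Line 4: ['been', 'support'] (min_width=12, slack=5)
Line 5: ['bright', 'soft'] (min_width=11, slack=6)
Line 6: ['morning', 'quickly'] (min_width=15, slack=2)
Line 7: ['have', 'compound', 'old'] (min_width=17, slack=0)
Line 8: ['blackboard', 'any', 'I'] (min_width=16, slack=1)
Line 9: ['train', 'message'] (min_width=13, slack=4)
Line 10: ['soft'] (min_width=4, slack=13)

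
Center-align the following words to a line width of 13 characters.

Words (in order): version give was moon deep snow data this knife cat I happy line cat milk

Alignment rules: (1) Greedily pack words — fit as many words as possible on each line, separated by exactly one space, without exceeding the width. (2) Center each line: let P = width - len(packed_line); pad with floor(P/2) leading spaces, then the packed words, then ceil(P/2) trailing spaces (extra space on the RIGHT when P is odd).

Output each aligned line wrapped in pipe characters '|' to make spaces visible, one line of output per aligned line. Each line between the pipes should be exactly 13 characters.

Answer: |version give |
|was moon deep|
|  snow data  |
| this knife  |
| cat I happy |
|line cat milk|

Derivation:
Line 1: ['version', 'give'] (min_width=12, slack=1)
Line 2: ['was', 'moon', 'deep'] (min_width=13, slack=0)
Line 3: ['snow', 'data'] (min_width=9, slack=4)
Line 4: ['this', 'knife'] (min_width=10, slack=3)
Line 5: ['cat', 'I', 'happy'] (min_width=11, slack=2)
Line 6: ['line', 'cat', 'milk'] (min_width=13, slack=0)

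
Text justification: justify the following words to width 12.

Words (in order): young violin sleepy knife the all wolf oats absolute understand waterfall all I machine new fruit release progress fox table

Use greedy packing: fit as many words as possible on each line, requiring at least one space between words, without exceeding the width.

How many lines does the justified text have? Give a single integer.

Line 1: ['young', 'violin'] (min_width=12, slack=0)
Line 2: ['sleepy', 'knife'] (min_width=12, slack=0)
Line 3: ['the', 'all', 'wolf'] (min_width=12, slack=0)
Line 4: ['oats'] (min_width=4, slack=8)
Line 5: ['absolute'] (min_width=8, slack=4)
Line 6: ['understand'] (min_width=10, slack=2)
Line 7: ['waterfall'] (min_width=9, slack=3)
Line 8: ['all', 'I'] (min_width=5, slack=7)
Line 9: ['machine', 'new'] (min_width=11, slack=1)
Line 10: ['fruit'] (min_width=5, slack=7)
Line 11: ['release'] (min_width=7, slack=5)
Line 12: ['progress', 'fox'] (min_width=12, slack=0)
Line 13: ['table'] (min_width=5, slack=7)
Total lines: 13

Answer: 13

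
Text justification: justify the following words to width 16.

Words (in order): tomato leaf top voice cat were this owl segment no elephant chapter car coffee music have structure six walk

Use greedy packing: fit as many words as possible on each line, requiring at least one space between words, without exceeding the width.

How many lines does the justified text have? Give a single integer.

Answer: 8

Derivation:
Line 1: ['tomato', 'leaf', 'top'] (min_width=15, slack=1)
Line 2: ['voice', 'cat', 'were'] (min_width=14, slack=2)
Line 3: ['this', 'owl', 'segment'] (min_width=16, slack=0)
Line 4: ['no', 'elephant'] (min_width=11, slack=5)
Line 5: ['chapter', 'car'] (min_width=11, slack=5)
Line 6: ['coffee', 'music'] (min_width=12, slack=4)
Line 7: ['have', 'structure'] (min_width=14, slack=2)
Line 8: ['six', 'walk'] (min_width=8, slack=8)
Total lines: 8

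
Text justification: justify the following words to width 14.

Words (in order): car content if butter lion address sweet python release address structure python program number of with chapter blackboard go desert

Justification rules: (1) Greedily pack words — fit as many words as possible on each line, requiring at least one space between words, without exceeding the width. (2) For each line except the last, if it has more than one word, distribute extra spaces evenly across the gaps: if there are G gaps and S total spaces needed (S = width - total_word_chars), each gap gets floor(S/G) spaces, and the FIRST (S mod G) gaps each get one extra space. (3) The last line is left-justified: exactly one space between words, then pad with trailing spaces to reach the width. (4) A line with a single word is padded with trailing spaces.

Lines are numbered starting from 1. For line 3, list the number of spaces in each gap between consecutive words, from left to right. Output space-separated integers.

Line 1: ['car', 'content', 'if'] (min_width=14, slack=0)
Line 2: ['butter', 'lion'] (min_width=11, slack=3)
Line 3: ['address', 'sweet'] (min_width=13, slack=1)
Line 4: ['python', 'release'] (min_width=14, slack=0)
Line 5: ['address'] (min_width=7, slack=7)
Line 6: ['structure'] (min_width=9, slack=5)
Line 7: ['python', 'program'] (min_width=14, slack=0)
Line 8: ['number', 'of', 'with'] (min_width=14, slack=0)
Line 9: ['chapter'] (min_width=7, slack=7)
Line 10: ['blackboard', 'go'] (min_width=13, slack=1)
Line 11: ['desert'] (min_width=6, slack=8)

Answer: 2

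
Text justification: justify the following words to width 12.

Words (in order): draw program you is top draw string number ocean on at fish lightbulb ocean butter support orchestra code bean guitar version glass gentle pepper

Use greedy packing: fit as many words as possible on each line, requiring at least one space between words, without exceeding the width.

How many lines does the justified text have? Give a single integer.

Answer: 14

Derivation:
Line 1: ['draw', 'program'] (min_width=12, slack=0)
Line 2: ['you', 'is', 'top'] (min_width=10, slack=2)
Line 3: ['draw', 'string'] (min_width=11, slack=1)
Line 4: ['number', 'ocean'] (min_width=12, slack=0)
Line 5: ['on', 'at', 'fish'] (min_width=10, slack=2)
Line 6: ['lightbulb'] (min_width=9, slack=3)
Line 7: ['ocean', 'butter'] (min_width=12, slack=0)
Line 8: ['support'] (min_width=7, slack=5)
Line 9: ['orchestra'] (min_width=9, slack=3)
Line 10: ['code', 'bean'] (min_width=9, slack=3)
Line 11: ['guitar'] (min_width=6, slack=6)
Line 12: ['version'] (min_width=7, slack=5)
Line 13: ['glass', 'gentle'] (min_width=12, slack=0)
Line 14: ['pepper'] (min_width=6, slack=6)
Total lines: 14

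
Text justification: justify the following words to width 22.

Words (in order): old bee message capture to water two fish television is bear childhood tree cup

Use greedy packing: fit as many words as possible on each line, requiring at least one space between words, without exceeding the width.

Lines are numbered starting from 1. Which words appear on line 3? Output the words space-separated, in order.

Answer: fish television is

Derivation:
Line 1: ['old', 'bee', 'message'] (min_width=15, slack=7)
Line 2: ['capture', 'to', 'water', 'two'] (min_width=20, slack=2)
Line 3: ['fish', 'television', 'is'] (min_width=18, slack=4)
Line 4: ['bear', 'childhood', 'tree'] (min_width=19, slack=3)
Line 5: ['cup'] (min_width=3, slack=19)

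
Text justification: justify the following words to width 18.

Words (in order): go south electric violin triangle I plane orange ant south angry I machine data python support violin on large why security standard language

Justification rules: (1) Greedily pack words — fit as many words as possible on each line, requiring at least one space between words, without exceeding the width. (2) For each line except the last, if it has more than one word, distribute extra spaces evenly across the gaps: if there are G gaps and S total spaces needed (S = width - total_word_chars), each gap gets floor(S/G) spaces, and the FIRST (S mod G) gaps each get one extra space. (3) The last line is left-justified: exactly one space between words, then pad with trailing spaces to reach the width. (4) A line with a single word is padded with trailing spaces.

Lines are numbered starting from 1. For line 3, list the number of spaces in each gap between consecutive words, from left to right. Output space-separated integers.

Answer: 2 2

Derivation:
Line 1: ['go', 'south', 'electric'] (min_width=17, slack=1)
Line 2: ['violin', 'triangle', 'I'] (min_width=17, slack=1)
Line 3: ['plane', 'orange', 'ant'] (min_width=16, slack=2)
Line 4: ['south', 'angry', 'I'] (min_width=13, slack=5)
Line 5: ['machine', 'data'] (min_width=12, slack=6)
Line 6: ['python', 'support'] (min_width=14, slack=4)
Line 7: ['violin', 'on', 'large'] (min_width=15, slack=3)
Line 8: ['why', 'security'] (min_width=12, slack=6)
Line 9: ['standard', 'language'] (min_width=17, slack=1)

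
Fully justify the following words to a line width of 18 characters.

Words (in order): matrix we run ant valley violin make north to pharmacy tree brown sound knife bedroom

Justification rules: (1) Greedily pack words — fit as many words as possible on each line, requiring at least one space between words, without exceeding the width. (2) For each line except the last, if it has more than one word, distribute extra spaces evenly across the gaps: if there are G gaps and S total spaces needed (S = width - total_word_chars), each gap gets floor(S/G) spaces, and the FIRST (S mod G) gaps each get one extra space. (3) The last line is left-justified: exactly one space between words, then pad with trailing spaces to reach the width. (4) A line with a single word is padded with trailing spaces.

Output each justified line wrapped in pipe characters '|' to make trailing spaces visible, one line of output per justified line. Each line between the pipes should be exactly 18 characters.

Line 1: ['matrix', 'we', 'run', 'ant'] (min_width=17, slack=1)
Line 2: ['valley', 'violin', 'make'] (min_width=18, slack=0)
Line 3: ['north', 'to', 'pharmacy'] (min_width=17, slack=1)
Line 4: ['tree', 'brown', 'sound'] (min_width=16, slack=2)
Line 5: ['knife', 'bedroom'] (min_width=13, slack=5)

Answer: |matrix  we run ant|
|valley violin make|
|north  to pharmacy|
|tree  brown  sound|
|knife bedroom     |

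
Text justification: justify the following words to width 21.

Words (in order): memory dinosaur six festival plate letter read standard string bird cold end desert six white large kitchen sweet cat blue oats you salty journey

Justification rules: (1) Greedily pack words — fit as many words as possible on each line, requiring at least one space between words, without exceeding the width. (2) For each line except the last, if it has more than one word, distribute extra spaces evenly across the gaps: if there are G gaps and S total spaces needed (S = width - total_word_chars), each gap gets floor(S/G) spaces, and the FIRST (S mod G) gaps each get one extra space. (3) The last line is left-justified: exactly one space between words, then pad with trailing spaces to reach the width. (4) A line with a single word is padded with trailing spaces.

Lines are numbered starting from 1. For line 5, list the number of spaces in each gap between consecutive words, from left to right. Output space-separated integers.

Answer: 4 4

Derivation:
Line 1: ['memory', 'dinosaur', 'six'] (min_width=19, slack=2)
Line 2: ['festival', 'plate', 'letter'] (min_width=21, slack=0)
Line 3: ['read', 'standard', 'string'] (min_width=20, slack=1)
Line 4: ['bird', 'cold', 'end', 'desert'] (min_width=20, slack=1)
Line 5: ['six', 'white', 'large'] (min_width=15, slack=6)
Line 6: ['kitchen', 'sweet', 'cat'] (min_width=17, slack=4)
Line 7: ['blue', 'oats', 'you', 'salty'] (min_width=19, slack=2)
Line 8: ['journey'] (min_width=7, slack=14)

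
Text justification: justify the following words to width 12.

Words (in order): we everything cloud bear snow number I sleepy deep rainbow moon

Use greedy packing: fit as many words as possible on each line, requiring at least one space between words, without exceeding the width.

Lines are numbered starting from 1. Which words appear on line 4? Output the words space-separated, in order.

Line 1: ['we'] (min_width=2, slack=10)
Line 2: ['everything'] (min_width=10, slack=2)
Line 3: ['cloud', 'bear'] (min_width=10, slack=2)
Line 4: ['snow', 'number'] (min_width=11, slack=1)
Line 5: ['I', 'sleepy'] (min_width=8, slack=4)
Line 6: ['deep', 'rainbow'] (min_width=12, slack=0)
Line 7: ['moon'] (min_width=4, slack=8)

Answer: snow number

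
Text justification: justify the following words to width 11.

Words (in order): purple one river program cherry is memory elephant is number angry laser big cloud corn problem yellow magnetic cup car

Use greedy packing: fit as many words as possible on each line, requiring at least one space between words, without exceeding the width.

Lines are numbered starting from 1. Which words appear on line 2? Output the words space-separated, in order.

Line 1: ['purple', 'one'] (min_width=10, slack=1)
Line 2: ['river'] (min_width=5, slack=6)
Line 3: ['program'] (min_width=7, slack=4)
Line 4: ['cherry', 'is'] (min_width=9, slack=2)
Line 5: ['memory'] (min_width=6, slack=5)
Line 6: ['elephant', 'is'] (min_width=11, slack=0)
Line 7: ['number'] (min_width=6, slack=5)
Line 8: ['angry', 'laser'] (min_width=11, slack=0)
Line 9: ['big', 'cloud'] (min_width=9, slack=2)
Line 10: ['corn'] (min_width=4, slack=7)
Line 11: ['problem'] (min_width=7, slack=4)
Line 12: ['yellow'] (min_width=6, slack=5)
Line 13: ['magnetic'] (min_width=8, slack=3)
Line 14: ['cup', 'car'] (min_width=7, slack=4)

Answer: river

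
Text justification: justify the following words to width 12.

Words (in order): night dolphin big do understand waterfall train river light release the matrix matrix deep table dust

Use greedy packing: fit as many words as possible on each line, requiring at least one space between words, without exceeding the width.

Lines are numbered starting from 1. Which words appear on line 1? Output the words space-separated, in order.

Answer: night

Derivation:
Line 1: ['night'] (min_width=5, slack=7)
Line 2: ['dolphin', 'big'] (min_width=11, slack=1)
Line 3: ['do'] (min_width=2, slack=10)
Line 4: ['understand'] (min_width=10, slack=2)
Line 5: ['waterfall'] (min_width=9, slack=3)
Line 6: ['train', 'river'] (min_width=11, slack=1)
Line 7: ['light'] (min_width=5, slack=7)
Line 8: ['release', 'the'] (min_width=11, slack=1)
Line 9: ['matrix'] (min_width=6, slack=6)
Line 10: ['matrix', 'deep'] (min_width=11, slack=1)
Line 11: ['table', 'dust'] (min_width=10, slack=2)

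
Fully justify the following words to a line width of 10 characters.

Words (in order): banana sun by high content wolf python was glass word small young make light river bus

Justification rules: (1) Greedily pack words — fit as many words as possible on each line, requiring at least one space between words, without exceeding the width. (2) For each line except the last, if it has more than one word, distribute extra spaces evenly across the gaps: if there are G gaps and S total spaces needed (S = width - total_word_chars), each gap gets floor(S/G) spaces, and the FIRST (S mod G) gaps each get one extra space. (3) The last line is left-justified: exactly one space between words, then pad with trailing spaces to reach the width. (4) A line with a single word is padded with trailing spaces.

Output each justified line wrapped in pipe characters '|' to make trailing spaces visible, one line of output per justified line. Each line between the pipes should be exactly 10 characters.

Answer: |banana sun|
|by    high|
|content   |
|wolf      |
|python was|
|glass word|
|small     |
|young make|
|light     |
|river bus |

Derivation:
Line 1: ['banana', 'sun'] (min_width=10, slack=0)
Line 2: ['by', 'high'] (min_width=7, slack=3)
Line 3: ['content'] (min_width=7, slack=3)
Line 4: ['wolf'] (min_width=4, slack=6)
Line 5: ['python', 'was'] (min_width=10, slack=0)
Line 6: ['glass', 'word'] (min_width=10, slack=0)
Line 7: ['small'] (min_width=5, slack=5)
Line 8: ['young', 'make'] (min_width=10, slack=0)
Line 9: ['light'] (min_width=5, slack=5)
Line 10: ['river', 'bus'] (min_width=9, slack=1)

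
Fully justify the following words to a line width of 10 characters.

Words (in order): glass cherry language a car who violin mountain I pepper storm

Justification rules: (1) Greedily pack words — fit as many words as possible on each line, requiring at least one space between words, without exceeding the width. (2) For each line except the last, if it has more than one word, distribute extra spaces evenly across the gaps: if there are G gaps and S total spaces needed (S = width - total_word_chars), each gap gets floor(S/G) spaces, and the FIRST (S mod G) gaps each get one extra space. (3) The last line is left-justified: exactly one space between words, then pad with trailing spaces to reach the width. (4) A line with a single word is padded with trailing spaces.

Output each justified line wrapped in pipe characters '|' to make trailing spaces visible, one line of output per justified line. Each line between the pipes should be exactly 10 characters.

Answer: |glass     |
|cherry    |
|language a|
|car    who|
|violin    |
|mountain I|
|pepper    |
|storm     |

Derivation:
Line 1: ['glass'] (min_width=5, slack=5)
Line 2: ['cherry'] (min_width=6, slack=4)
Line 3: ['language', 'a'] (min_width=10, slack=0)
Line 4: ['car', 'who'] (min_width=7, slack=3)
Line 5: ['violin'] (min_width=6, slack=4)
Line 6: ['mountain', 'I'] (min_width=10, slack=0)
Line 7: ['pepper'] (min_width=6, slack=4)
Line 8: ['storm'] (min_width=5, slack=5)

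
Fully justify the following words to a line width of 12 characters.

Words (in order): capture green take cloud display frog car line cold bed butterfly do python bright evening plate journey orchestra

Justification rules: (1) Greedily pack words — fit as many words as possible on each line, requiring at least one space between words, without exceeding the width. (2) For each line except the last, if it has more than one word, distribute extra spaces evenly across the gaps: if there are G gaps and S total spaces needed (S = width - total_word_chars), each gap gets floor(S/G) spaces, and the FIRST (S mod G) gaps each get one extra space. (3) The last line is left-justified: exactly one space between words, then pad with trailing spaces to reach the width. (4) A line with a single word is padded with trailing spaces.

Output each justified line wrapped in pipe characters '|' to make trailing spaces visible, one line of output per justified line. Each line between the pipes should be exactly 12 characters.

Line 1: ['capture'] (min_width=7, slack=5)
Line 2: ['green', 'take'] (min_width=10, slack=2)
Line 3: ['cloud'] (min_width=5, slack=7)
Line 4: ['display', 'frog'] (min_width=12, slack=0)
Line 5: ['car', 'line'] (min_width=8, slack=4)
Line 6: ['cold', 'bed'] (min_width=8, slack=4)
Line 7: ['butterfly', 'do'] (min_width=12, slack=0)
Line 8: ['python'] (min_width=6, slack=6)
Line 9: ['bright'] (min_width=6, slack=6)
Line 10: ['evening'] (min_width=7, slack=5)
Line 11: ['plate'] (min_width=5, slack=7)
Line 12: ['journey'] (min_width=7, slack=5)
Line 13: ['orchestra'] (min_width=9, slack=3)

Answer: |capture     |
|green   take|
|cloud       |
|display frog|
|car     line|
|cold     bed|
|butterfly do|
|python      |
|bright      |
|evening     |
|plate       |
|journey     |
|orchestra   |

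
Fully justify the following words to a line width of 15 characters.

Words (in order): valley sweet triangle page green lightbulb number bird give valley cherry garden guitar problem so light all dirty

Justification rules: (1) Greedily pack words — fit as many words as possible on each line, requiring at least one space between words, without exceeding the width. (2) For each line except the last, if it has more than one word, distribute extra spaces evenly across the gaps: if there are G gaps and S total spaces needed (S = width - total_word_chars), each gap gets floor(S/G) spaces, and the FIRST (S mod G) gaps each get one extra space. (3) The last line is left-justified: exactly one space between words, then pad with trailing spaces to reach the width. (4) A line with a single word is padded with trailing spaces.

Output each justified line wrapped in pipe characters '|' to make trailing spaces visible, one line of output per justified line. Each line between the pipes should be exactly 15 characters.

Answer: |valley    sweet|
|triangle   page|
|green lightbulb|
|number     bird|
|give     valley|
|cherry   garden|
|guitar  problem|
|so   light  all|
|dirty          |

Derivation:
Line 1: ['valley', 'sweet'] (min_width=12, slack=3)
Line 2: ['triangle', 'page'] (min_width=13, slack=2)
Line 3: ['green', 'lightbulb'] (min_width=15, slack=0)
Line 4: ['number', 'bird'] (min_width=11, slack=4)
Line 5: ['give', 'valley'] (min_width=11, slack=4)
Line 6: ['cherry', 'garden'] (min_width=13, slack=2)
Line 7: ['guitar', 'problem'] (min_width=14, slack=1)
Line 8: ['so', 'light', 'all'] (min_width=12, slack=3)
Line 9: ['dirty'] (min_width=5, slack=10)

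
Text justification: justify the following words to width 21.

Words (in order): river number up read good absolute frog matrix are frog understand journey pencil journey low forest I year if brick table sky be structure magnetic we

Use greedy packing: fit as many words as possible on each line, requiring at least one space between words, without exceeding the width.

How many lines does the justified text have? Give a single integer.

Answer: 8

Derivation:
Line 1: ['river', 'number', 'up', 'read'] (min_width=20, slack=1)
Line 2: ['good', 'absolute', 'frog'] (min_width=18, slack=3)
Line 3: ['matrix', 'are', 'frog'] (min_width=15, slack=6)
Line 4: ['understand', 'journey'] (min_width=18, slack=3)
Line 5: ['pencil', 'journey', 'low'] (min_width=18, slack=3)
Line 6: ['forest', 'I', 'year', 'if'] (min_width=16, slack=5)
Line 7: ['brick', 'table', 'sky', 'be'] (min_width=18, slack=3)
Line 8: ['structure', 'magnetic', 'we'] (min_width=21, slack=0)
Total lines: 8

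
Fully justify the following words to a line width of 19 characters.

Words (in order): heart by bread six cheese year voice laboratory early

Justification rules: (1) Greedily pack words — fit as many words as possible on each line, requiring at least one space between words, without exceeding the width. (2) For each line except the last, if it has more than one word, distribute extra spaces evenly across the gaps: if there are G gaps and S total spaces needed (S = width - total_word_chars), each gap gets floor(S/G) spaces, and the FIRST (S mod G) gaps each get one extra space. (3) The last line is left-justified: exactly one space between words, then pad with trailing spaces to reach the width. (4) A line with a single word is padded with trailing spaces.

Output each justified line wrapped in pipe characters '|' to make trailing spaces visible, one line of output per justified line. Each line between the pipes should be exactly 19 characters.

Answer: |heart  by bread six|
|cheese  year  voice|
|laboratory early   |

Derivation:
Line 1: ['heart', 'by', 'bread', 'six'] (min_width=18, slack=1)
Line 2: ['cheese', 'year', 'voice'] (min_width=17, slack=2)
Line 3: ['laboratory', 'early'] (min_width=16, slack=3)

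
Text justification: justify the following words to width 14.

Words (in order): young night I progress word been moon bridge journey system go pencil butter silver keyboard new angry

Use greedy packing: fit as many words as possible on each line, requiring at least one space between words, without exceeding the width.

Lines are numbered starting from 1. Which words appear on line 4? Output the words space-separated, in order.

Answer: bridge journey

Derivation:
Line 1: ['young', 'night', 'I'] (min_width=13, slack=1)
Line 2: ['progress', 'word'] (min_width=13, slack=1)
Line 3: ['been', 'moon'] (min_width=9, slack=5)
Line 4: ['bridge', 'journey'] (min_width=14, slack=0)
Line 5: ['system', 'go'] (min_width=9, slack=5)
Line 6: ['pencil', 'butter'] (min_width=13, slack=1)
Line 7: ['silver'] (min_width=6, slack=8)
Line 8: ['keyboard', 'new'] (min_width=12, slack=2)
Line 9: ['angry'] (min_width=5, slack=9)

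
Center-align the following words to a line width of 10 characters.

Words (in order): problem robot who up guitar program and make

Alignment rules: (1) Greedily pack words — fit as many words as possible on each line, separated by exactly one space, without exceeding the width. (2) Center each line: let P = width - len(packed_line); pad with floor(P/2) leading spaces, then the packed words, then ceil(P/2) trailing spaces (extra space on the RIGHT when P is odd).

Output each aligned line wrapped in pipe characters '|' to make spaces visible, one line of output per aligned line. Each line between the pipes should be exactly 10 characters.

Line 1: ['problem'] (min_width=7, slack=3)
Line 2: ['robot', 'who'] (min_width=9, slack=1)
Line 3: ['up', 'guitar'] (min_width=9, slack=1)
Line 4: ['program'] (min_width=7, slack=3)
Line 5: ['and', 'make'] (min_width=8, slack=2)

Answer: | problem  |
|robot who |
|up guitar |
| program  |
| and make |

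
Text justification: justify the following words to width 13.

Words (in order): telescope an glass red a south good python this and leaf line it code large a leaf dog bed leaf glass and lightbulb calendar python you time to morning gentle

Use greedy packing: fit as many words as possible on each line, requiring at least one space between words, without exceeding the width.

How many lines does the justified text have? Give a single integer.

Answer: 15

Derivation:
Line 1: ['telescope', 'an'] (min_width=12, slack=1)
Line 2: ['glass', 'red', 'a'] (min_width=11, slack=2)
Line 3: ['south', 'good'] (min_width=10, slack=3)
Line 4: ['python', 'this'] (min_width=11, slack=2)
Line 5: ['and', 'leaf', 'line'] (min_width=13, slack=0)
Line 6: ['it', 'code', 'large'] (min_width=13, slack=0)
Line 7: ['a', 'leaf', 'dog'] (min_width=10, slack=3)
Line 8: ['bed', 'leaf'] (min_width=8, slack=5)
Line 9: ['glass', 'and'] (min_width=9, slack=4)
Line 10: ['lightbulb'] (min_width=9, slack=4)
Line 11: ['calendar'] (min_width=8, slack=5)
Line 12: ['python', 'you'] (min_width=10, slack=3)
Line 13: ['time', 'to'] (min_width=7, slack=6)
Line 14: ['morning'] (min_width=7, slack=6)
Line 15: ['gentle'] (min_width=6, slack=7)
Total lines: 15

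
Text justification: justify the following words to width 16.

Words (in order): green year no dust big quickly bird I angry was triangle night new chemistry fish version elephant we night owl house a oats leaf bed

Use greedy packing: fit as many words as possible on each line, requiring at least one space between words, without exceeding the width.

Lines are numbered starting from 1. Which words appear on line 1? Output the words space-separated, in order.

Answer: green year no

Derivation:
Line 1: ['green', 'year', 'no'] (min_width=13, slack=3)
Line 2: ['dust', 'big', 'quickly'] (min_width=16, slack=0)
Line 3: ['bird', 'I', 'angry', 'was'] (min_width=16, slack=0)
Line 4: ['triangle', 'night'] (min_width=14, slack=2)
Line 5: ['new', 'chemistry'] (min_width=13, slack=3)
Line 6: ['fish', 'version'] (min_width=12, slack=4)
Line 7: ['elephant', 'we'] (min_width=11, slack=5)
Line 8: ['night', 'owl', 'house'] (min_width=15, slack=1)
Line 9: ['a', 'oats', 'leaf', 'bed'] (min_width=15, slack=1)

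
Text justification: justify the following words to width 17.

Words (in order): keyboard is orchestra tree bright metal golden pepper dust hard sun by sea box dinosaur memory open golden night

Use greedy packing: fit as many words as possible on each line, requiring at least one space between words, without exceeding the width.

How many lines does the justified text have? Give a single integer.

Answer: 8

Derivation:
Line 1: ['keyboard', 'is'] (min_width=11, slack=6)
Line 2: ['orchestra', 'tree'] (min_width=14, slack=3)
Line 3: ['bright', 'metal'] (min_width=12, slack=5)
Line 4: ['golden', 'pepper'] (min_width=13, slack=4)
Line 5: ['dust', 'hard', 'sun', 'by'] (min_width=16, slack=1)
Line 6: ['sea', 'box', 'dinosaur'] (min_width=16, slack=1)
Line 7: ['memory', 'open'] (min_width=11, slack=6)
Line 8: ['golden', 'night'] (min_width=12, slack=5)
Total lines: 8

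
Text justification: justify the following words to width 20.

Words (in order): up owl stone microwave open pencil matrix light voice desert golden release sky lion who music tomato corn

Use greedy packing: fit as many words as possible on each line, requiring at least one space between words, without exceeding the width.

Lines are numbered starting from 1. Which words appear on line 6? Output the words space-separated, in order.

Answer: music tomato corn

Derivation:
Line 1: ['up', 'owl', 'stone'] (min_width=12, slack=8)
Line 2: ['microwave', 'open'] (min_width=14, slack=6)
Line 3: ['pencil', 'matrix', 'light'] (min_width=19, slack=1)
Line 4: ['voice', 'desert', 'golden'] (min_width=19, slack=1)
Line 5: ['release', 'sky', 'lion', 'who'] (min_width=20, slack=0)
Line 6: ['music', 'tomato', 'corn'] (min_width=17, slack=3)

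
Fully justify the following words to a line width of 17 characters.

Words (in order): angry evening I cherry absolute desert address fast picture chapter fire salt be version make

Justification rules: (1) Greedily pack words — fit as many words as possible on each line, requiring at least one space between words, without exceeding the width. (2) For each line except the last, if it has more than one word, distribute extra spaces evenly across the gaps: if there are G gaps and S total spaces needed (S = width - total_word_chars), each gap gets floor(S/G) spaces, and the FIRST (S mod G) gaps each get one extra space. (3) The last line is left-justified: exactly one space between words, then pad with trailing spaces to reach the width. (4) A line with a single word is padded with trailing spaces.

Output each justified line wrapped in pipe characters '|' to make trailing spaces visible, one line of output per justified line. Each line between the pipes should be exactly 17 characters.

Line 1: ['angry', 'evening', 'I'] (min_width=15, slack=2)
Line 2: ['cherry', 'absolute'] (min_width=15, slack=2)
Line 3: ['desert', 'address'] (min_width=14, slack=3)
Line 4: ['fast', 'picture'] (min_width=12, slack=5)
Line 5: ['chapter', 'fire', 'salt'] (min_width=17, slack=0)
Line 6: ['be', 'version', 'make'] (min_width=15, slack=2)

Answer: |angry  evening  I|
|cherry   absolute|
|desert    address|
|fast      picture|
|chapter fire salt|
|be version make  |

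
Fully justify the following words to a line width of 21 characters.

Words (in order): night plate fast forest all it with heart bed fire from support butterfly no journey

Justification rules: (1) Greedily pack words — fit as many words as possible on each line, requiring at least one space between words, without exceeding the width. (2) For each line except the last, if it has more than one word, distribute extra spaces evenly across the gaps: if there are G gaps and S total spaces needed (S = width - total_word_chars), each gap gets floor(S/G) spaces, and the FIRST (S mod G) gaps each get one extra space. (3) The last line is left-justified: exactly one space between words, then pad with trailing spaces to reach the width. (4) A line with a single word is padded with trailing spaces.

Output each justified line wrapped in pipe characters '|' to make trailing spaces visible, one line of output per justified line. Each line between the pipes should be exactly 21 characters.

Answer: |night    plate   fast|
|forest  all  it  with|
|heart  bed  fire from|
|support  butterfly no|
|journey              |

Derivation:
Line 1: ['night', 'plate', 'fast'] (min_width=16, slack=5)
Line 2: ['forest', 'all', 'it', 'with'] (min_width=18, slack=3)
Line 3: ['heart', 'bed', 'fire', 'from'] (min_width=19, slack=2)
Line 4: ['support', 'butterfly', 'no'] (min_width=20, slack=1)
Line 5: ['journey'] (min_width=7, slack=14)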